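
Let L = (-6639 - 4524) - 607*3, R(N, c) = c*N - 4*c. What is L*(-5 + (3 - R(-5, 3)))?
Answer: -324600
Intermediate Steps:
R(N, c) = -4*c + N*c (R(N, c) = N*c - 4*c = -4*c + N*c)
L = -12984 (L = -11163 - 1821 = -12984)
L*(-5 + (3 - R(-5, 3))) = -12984*(-5 + (3 - 3*(-4 - 5))) = -12984*(-5 + (3 - 3*(-9))) = -12984*(-5 + (3 - 1*(-27))) = -12984*(-5 + (3 + 27)) = -12984*(-5 + 30) = -12984*25 = -324600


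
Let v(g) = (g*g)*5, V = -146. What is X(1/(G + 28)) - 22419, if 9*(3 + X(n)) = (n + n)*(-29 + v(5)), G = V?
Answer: -3968726/177 ≈ -22422.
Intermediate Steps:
G = -146
v(g) = 5*g**2 (v(g) = g**2*5 = 5*g**2)
X(n) = -3 + 64*n/3 (X(n) = -3 + ((n + n)*(-29 + 5*5**2))/9 = -3 + ((2*n)*(-29 + 5*25))/9 = -3 + ((2*n)*(-29 + 125))/9 = -3 + ((2*n)*96)/9 = -3 + (192*n)/9 = -3 + 64*n/3)
X(1/(G + 28)) - 22419 = (-3 + 64/(3*(-146 + 28))) - 22419 = (-3 + (64/3)/(-118)) - 22419 = (-3 + (64/3)*(-1/118)) - 22419 = (-3 - 32/177) - 22419 = -563/177 - 22419 = -3968726/177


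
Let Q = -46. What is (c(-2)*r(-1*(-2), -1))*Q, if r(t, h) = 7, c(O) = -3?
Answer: 966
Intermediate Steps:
(c(-2)*r(-1*(-2), -1))*Q = -3*7*(-46) = -21*(-46) = 966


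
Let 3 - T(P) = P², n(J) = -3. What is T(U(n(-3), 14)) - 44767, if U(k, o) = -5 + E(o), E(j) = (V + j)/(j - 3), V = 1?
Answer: -5418044/121 ≈ -44777.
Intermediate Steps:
E(j) = (1 + j)/(-3 + j) (E(j) = (1 + j)/(j - 3) = (1 + j)/(-3 + j))
U(k, o) = -5 + (1 + o)/(-3 + o)
T(P) = 3 - P²
T(U(n(-3), 14)) - 44767 = (3 - (4*(4 - 1*14)/(-3 + 14))²) - 44767 = (3 - (4*(4 - 14)/11)²) - 44767 = (3 - (4*(1/11)*(-10))²) - 44767 = (3 - (-40/11)²) - 44767 = (3 - 1*1600/121) - 44767 = (3 - 1600/121) - 44767 = -1237/121 - 44767 = -5418044/121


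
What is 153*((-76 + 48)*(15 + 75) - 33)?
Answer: -390609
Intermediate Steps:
153*((-76 + 48)*(15 + 75) - 33) = 153*(-28*90 - 33) = 153*(-2520 - 33) = 153*(-2553) = -390609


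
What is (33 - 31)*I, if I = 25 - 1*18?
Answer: 14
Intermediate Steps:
I = 7 (I = 25 - 18 = 7)
(33 - 31)*I = (33 - 31)*7 = 2*7 = 14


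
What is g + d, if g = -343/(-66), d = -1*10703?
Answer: -706055/66 ≈ -10698.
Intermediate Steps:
d = -10703
g = 343/66 (g = -1/66*(-343) = 343/66 ≈ 5.1970)
g + d = 343/66 - 10703 = -706055/66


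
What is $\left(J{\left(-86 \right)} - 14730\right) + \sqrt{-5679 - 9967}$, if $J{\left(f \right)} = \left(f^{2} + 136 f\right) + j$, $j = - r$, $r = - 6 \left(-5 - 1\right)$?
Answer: $-19066 + i \sqrt{15646} \approx -19066.0 + 125.08 i$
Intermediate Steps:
$r = 36$ ($r = \left(-6\right) \left(-6\right) = 36$)
$j = -36$ ($j = \left(-1\right) 36 = -36$)
$J{\left(f \right)} = -36 + f^{2} + 136 f$ ($J{\left(f \right)} = \left(f^{2} + 136 f\right) - 36 = -36 + f^{2} + 136 f$)
$\left(J{\left(-86 \right)} - 14730\right) + \sqrt{-5679 - 9967} = \left(\left(-36 + \left(-86\right)^{2} + 136 \left(-86\right)\right) - 14730\right) + \sqrt{-5679 - 9967} = \left(\left(-36 + 7396 - 11696\right) - 14730\right) + \sqrt{-15646} = \left(-4336 - 14730\right) + i \sqrt{15646} = -19066 + i \sqrt{15646}$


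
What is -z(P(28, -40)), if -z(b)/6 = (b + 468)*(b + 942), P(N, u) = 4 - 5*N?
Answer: 1605552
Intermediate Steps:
z(b) = -6*(468 + b)*(942 + b) (z(b) = -6*(b + 468)*(b + 942) = -6*(468 + b)*(942 + b))
-z(P(28, -40)) = -(-2645136 - 8460*(4 - 5*28) - 6*(4 - 5*28)**2) = -(-2645136 - 8460*(4 - 140) - 6*(4 - 140)**2) = -(-2645136 - 8460*(-136) - 6*(-136)**2) = -(-2645136 + 1150560 - 6*18496) = -(-2645136 + 1150560 - 110976) = -1*(-1605552) = 1605552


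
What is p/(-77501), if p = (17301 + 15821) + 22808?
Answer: -55930/77501 ≈ -0.72167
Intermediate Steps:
p = 55930 (p = 33122 + 22808 = 55930)
p/(-77501) = 55930/(-77501) = 55930*(-1/77501) = -55930/77501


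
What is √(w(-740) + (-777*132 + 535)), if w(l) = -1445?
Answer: I*√103474 ≈ 321.67*I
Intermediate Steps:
√(w(-740) + (-777*132 + 535)) = √(-1445 + (-777*132 + 535)) = √(-1445 + (-102564 + 535)) = √(-1445 - 102029) = √(-103474) = I*√103474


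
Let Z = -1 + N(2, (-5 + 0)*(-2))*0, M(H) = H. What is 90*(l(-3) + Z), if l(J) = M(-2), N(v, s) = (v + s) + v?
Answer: -270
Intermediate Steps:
N(v, s) = s + 2*v (N(v, s) = (s + v) + v = s + 2*v)
l(J) = -2
Z = -1 (Z = -1 + ((-5 + 0)*(-2) + 2*2)*0 = -1 + (-5*(-2) + 4)*0 = -1 + (10 + 4)*0 = -1 + 14*0 = -1 + 0 = -1)
90*(l(-3) + Z) = 90*(-2 - 1) = 90*(-3) = -270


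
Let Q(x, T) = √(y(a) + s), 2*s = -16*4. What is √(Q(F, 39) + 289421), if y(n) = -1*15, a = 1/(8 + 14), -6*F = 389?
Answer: √(289421 + I*√47) ≈ 537.98 + 0.006*I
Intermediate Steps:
F = -389/6 (F = -⅙*389 = -389/6 ≈ -64.833)
a = 1/22 ≈ 0.045455
y(n) = -15
s = -32 (s = (-16*4)/2 = (½)*(-64) = -32)
Q(x, T) = I*√47 (Q(x, T) = √(-15 - 32) = √(-47) = I*√47)
√(Q(F, 39) + 289421) = √(I*√47 + 289421) = √(289421 + I*√47)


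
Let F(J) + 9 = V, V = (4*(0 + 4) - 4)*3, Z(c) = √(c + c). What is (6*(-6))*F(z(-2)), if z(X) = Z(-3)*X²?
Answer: -972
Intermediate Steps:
Z(c) = √2*√c (Z(c) = √(2*c) = √2*√c)
z(X) = I*√6*X² (z(X) = (√2*√(-3))*X² = (√2*(I*√3))*X² = (I*√6)*X² = I*√6*X²)
V = 36 (V = (4*4 - 4)*3 = (16 - 4)*3 = 12*3 = 36)
F(J) = 27 (F(J) = -9 + 36 = 27)
(6*(-6))*F(z(-2)) = (6*(-6))*27 = -36*27 = -972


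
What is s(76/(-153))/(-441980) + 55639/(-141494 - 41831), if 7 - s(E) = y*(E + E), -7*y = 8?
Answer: -478881104999/1577796878700 ≈ -0.30351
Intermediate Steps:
y = -8/7 (y = -⅐*8 = -8/7 ≈ -1.1429)
s(E) = 7 + 16*E/7 (s(E) = 7 - (-8)*(E + E)/7 = 7 - (-8)*2*E/7 = 7 - (-16)*E/7 = 7 + 16*E/7)
s(76/(-153))/(-441980) + 55639/(-141494 - 41831) = (7 + 16*(76/(-153))/7)/(-441980) + 55639/(-141494 - 41831) = (7 + 16*(76*(-1/153))/7)*(-1/441980) + 55639/(-183325) = (7 + (16/7)*(-76/153))*(-1/441980) + 55639*(-1/183325) = (7 - 1216/1071)*(-1/441980) - 55639/183325 = (6281/1071)*(-1/441980) - 55639/183325 = -571/43032780 - 55639/183325 = -478881104999/1577796878700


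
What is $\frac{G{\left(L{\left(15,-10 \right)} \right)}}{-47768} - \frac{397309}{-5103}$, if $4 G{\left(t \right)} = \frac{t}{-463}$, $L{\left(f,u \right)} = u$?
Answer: $\frac{2510605102771}{32245979472} \approx 77.858$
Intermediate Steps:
$G{\left(t \right)} = - \frac{t}{1852}$ ($G{\left(t \right)} = \frac{t \frac{1}{-463}}{4} = \frac{t \left(- \frac{1}{463}\right)}{4} = \frac{\left(- \frac{1}{463}\right) t}{4} = - \frac{t}{1852}$)
$\frac{G{\left(L{\left(15,-10 \right)} \right)}}{-47768} - \frac{397309}{-5103} = \frac{\left(- \frac{1}{1852}\right) \left(-10\right)}{-47768} - \frac{397309}{-5103} = \frac{5}{926} \left(- \frac{1}{47768}\right) - - \frac{397309}{5103} = - \frac{5}{44233168} + \frac{397309}{5103} = \frac{2510605102771}{32245979472}$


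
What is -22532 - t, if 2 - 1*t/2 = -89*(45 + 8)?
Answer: -31970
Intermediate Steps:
t = 9438 (t = 4 - (-178)*(45 + 8) = 4 - (-178)*53 = 4 - 2*(-4717) = 4 + 9434 = 9438)
-22532 - t = -22532 - 1*9438 = -22532 - 9438 = -31970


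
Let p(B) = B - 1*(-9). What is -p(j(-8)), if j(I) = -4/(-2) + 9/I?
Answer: -79/8 ≈ -9.8750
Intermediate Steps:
j(I) = 2 + 9/I (j(I) = -4*(-1/2) + 9/I = 2 + 9/I)
p(B) = 9 + B (p(B) = B + 9 = 9 + B)
-p(j(-8)) = -(9 + (2 + 9/(-8))) = -(9 + (2 + 9*(-1/8))) = -(9 + (2 - 9/8)) = -(9 + 7/8) = -1*79/8 = -79/8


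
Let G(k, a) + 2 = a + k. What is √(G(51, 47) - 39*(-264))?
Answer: 2*√2598 ≈ 101.94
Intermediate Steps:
G(k, a) = -2 + a + k (G(k, a) = -2 + (a + k) = -2 + a + k)
√(G(51, 47) - 39*(-264)) = √((-2 + 47 + 51) - 39*(-264)) = √(96 + 10296) = √10392 = 2*√2598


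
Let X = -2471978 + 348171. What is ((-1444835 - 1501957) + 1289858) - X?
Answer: 466873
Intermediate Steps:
X = -2123807
((-1444835 - 1501957) + 1289858) - X = ((-1444835 - 1501957) + 1289858) - 1*(-2123807) = (-2946792 + 1289858) + 2123807 = -1656934 + 2123807 = 466873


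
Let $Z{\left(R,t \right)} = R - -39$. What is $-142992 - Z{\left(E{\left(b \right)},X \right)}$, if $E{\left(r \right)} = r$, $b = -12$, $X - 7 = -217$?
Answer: $-143019$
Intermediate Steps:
$X = -210$ ($X = 7 - 217 = -210$)
$Z{\left(R,t \right)} = 39 + R$ ($Z{\left(R,t \right)} = R + 39 = 39 + R$)
$-142992 - Z{\left(E{\left(b \right)},X \right)} = -142992 - \left(39 - 12\right) = -142992 - 27 = -143019$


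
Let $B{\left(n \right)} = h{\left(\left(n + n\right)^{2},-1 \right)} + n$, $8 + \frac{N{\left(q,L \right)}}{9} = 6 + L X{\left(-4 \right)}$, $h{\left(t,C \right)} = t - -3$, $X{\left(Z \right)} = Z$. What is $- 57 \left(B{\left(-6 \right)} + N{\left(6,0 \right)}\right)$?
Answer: $-7011$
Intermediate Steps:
$h{\left(t,C \right)} = 3 + t$ ($h{\left(t,C \right)} = t + 3 = 3 + t$)
$N{\left(q,L \right)} = -18 - 36 L$ ($N{\left(q,L \right)} = -72 + 9 \left(6 + L \left(-4\right)\right) = -72 + 9 \left(6 - 4 L\right) = -72 - \left(-54 + 36 L\right) = -18 - 36 L$)
$B{\left(n \right)} = 3 + n + 4 n^{2}$ ($B{\left(n \right)} = \left(3 + \left(n + n\right)^{2}\right) + n = \left(3 + \left(2 n\right)^{2}\right) + n = \left(3 + 4 n^{2}\right) + n = 3 + n + 4 n^{2}$)
$- 57 \left(B{\left(-6 \right)} + N{\left(6,0 \right)}\right) = - 57 \left(\left(3 - 6 + 4 \left(-6\right)^{2}\right) - 18\right) = - 57 \left(\left(3 - 6 + 4 \cdot 36\right) + \left(-18 + 0\right)\right) = - 57 \left(\left(3 - 6 + 144\right) - 18\right) = - 57 \left(141 - 18\right) = \left(-57\right) 123 = -7011$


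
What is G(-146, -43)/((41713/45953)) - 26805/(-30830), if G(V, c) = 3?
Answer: 1073661987/257202358 ≈ 4.1744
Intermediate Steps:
G(-146, -43)/((41713/45953)) - 26805/(-30830) = 3/((41713/45953)) - 26805/(-30830) = 3/((41713*(1/45953))) - 26805*(-1/30830) = 3/(41713/45953) + 5361/6166 = 3*(45953/41713) + 5361/6166 = 137859/41713 + 5361/6166 = 1073661987/257202358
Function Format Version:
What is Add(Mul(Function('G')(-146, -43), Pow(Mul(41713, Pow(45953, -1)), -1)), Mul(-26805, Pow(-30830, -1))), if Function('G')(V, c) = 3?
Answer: Rational(1073661987, 257202358) ≈ 4.1744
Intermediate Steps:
Add(Mul(Function('G')(-146, -43), Pow(Mul(41713, Pow(45953, -1)), -1)), Mul(-26805, Pow(-30830, -1))) = Add(Mul(3, Pow(Mul(41713, Pow(45953, -1)), -1)), Mul(-26805, Pow(-30830, -1))) = Add(Mul(3, Pow(Mul(41713, Rational(1, 45953)), -1)), Mul(-26805, Rational(-1, 30830))) = Add(Mul(3, Pow(Rational(41713, 45953), -1)), Rational(5361, 6166)) = Add(Mul(3, Rational(45953, 41713)), Rational(5361, 6166)) = Add(Rational(137859, 41713), Rational(5361, 6166)) = Rational(1073661987, 257202358)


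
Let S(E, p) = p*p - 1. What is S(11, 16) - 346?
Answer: -91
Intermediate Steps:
S(E, p) = -1 + p² (S(E, p) = p² - 1 = -1 + p²)
S(11, 16) - 346 = (-1 + 16²) - 346 = (-1 + 256) - 346 = 255 - 346 = -91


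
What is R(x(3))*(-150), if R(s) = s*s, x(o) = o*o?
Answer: -12150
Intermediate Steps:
x(o) = o**2
R(s) = s**2
R(x(3))*(-150) = (3**2)**2*(-150) = 9**2*(-150) = 81*(-150) = -12150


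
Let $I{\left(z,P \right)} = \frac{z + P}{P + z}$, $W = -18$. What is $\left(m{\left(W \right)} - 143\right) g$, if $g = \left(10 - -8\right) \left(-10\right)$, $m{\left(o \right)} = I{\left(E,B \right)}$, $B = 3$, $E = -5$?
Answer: $25560$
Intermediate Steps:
$I{\left(z,P \right)} = 1$ ($I{\left(z,P \right)} = \frac{P + z}{P + z} = 1$)
$m{\left(o \right)} = 1$
$g = -180$ ($g = \left(10 + 8\right) \left(-10\right) = 18 \left(-10\right) = -180$)
$\left(m{\left(W \right)} - 143\right) g = \left(1 - 143\right) \left(-180\right) = \left(-142\right) \left(-180\right) = 25560$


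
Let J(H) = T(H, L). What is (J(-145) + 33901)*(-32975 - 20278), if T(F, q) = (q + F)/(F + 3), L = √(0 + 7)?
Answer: -256364575011/142 + 53253*√7/142 ≈ -1.8054e+9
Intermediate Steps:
L = √7 ≈ 2.6458
T(F, q) = (F + q)/(3 + F)
J(H) = (H + √7)/(3 + H)
(J(-145) + 33901)*(-32975 - 20278) = ((-145 + √7)/(3 - 145) + 33901)*(-32975 - 20278) = ((-145 + √7)/(-142) + 33901)*(-53253) = (-(-145 + √7)/142 + 33901)*(-53253) = ((145/142 - √7/142) + 33901)*(-53253) = (4814087/142 - √7/142)*(-53253) = -256364575011/142 + 53253*√7/142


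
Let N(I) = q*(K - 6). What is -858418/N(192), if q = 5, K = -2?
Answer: 429209/20 ≈ 21460.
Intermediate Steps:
N(I) = -40 (N(I) = 5*(-2 - 6) = 5*(-8) = -40)
-858418/N(192) = -858418/(-40) = -858418*(-1/40) = 429209/20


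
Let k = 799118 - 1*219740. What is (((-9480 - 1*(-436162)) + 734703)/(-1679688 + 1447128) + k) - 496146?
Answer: 3871054507/46512 ≈ 83227.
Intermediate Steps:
k = 579378 (k = 799118 - 219740 = 579378)
(((-9480 - 1*(-436162)) + 734703)/(-1679688 + 1447128) + k) - 496146 = (((-9480 - 1*(-436162)) + 734703)/(-1679688 + 1447128) + 579378) - 496146 = (((-9480 + 436162) + 734703)/(-232560) + 579378) - 496146 = ((426682 + 734703)*(-1/232560) + 579378) - 496146 = (1161385*(-1/232560) + 579378) - 496146 = (-232277/46512 + 579378) - 496146 = 26947797259/46512 - 496146 = 3871054507/46512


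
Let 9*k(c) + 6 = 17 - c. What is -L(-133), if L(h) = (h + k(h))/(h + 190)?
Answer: 39/19 ≈ 2.0526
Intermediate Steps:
k(c) = 11/9 - c/9 (k(c) = -⅔ + (17 - c)/9 = -⅔ + (17/9 - c/9) = 11/9 - c/9)
L(h) = (11/9 + 8*h/9)/(190 + h) (L(h) = (h + (11/9 - h/9))/(h + 190) = (11/9 + 8*h/9)/(190 + h))
-L(-133) = -(11 + 8*(-133))/(9*(190 - 133)) = -(11 - 1064)/(9*57) = -(-1053)/(9*57) = -1*(-39/19) = 39/19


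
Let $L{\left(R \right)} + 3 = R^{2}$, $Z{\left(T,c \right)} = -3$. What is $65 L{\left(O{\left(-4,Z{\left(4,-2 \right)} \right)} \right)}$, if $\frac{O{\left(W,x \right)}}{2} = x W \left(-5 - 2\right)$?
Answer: $1834365$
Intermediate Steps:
$O{\left(W,x \right)} = - 14 W x$ ($O{\left(W,x \right)} = 2 x W \left(-5 - 2\right) = 2 W x \left(-7\right) = 2 \left(- 7 W x\right) = - 14 W x$)
$L{\left(R \right)} = -3 + R^{2}$
$65 L{\left(O{\left(-4,Z{\left(4,-2 \right)} \right)} \right)} = 65 \left(-3 + \left(\left(-14\right) \left(-4\right) \left(-3\right)\right)^{2}\right) = 65 \left(-3 + \left(-168\right)^{2}\right) = 65 \left(-3 + 28224\right) = 65 \cdot 28221 = 1834365$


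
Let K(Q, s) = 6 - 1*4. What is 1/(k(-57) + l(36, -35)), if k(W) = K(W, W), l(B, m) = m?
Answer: -1/33 ≈ -0.030303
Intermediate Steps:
K(Q, s) = 2 (K(Q, s) = 6 - 4 = 2)
k(W) = 2
1/(k(-57) + l(36, -35)) = 1/(2 - 35) = 1/(-33) = -1/33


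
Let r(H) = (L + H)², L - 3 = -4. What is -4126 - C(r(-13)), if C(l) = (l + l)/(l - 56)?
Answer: -20644/5 ≈ -4128.8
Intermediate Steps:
L = -1 (L = 3 - 4 = -1)
r(H) = (-1 + H)²
C(l) = 2*l/(-56 + l) (C(l) = (2*l)/(-56 + l) = 2*l/(-56 + l))
-4126 - C(r(-13)) = -4126 - 2*(-1 - 13)²/(-56 + (-1 - 13)²) = -4126 - 2*(-14)²/(-56 + (-14)²) = -4126 - 2*196/(-56 + 196) = -4126 - 2*196/140 = -4126 - 1*14/5 = -4126 - 14/5 = -20644/5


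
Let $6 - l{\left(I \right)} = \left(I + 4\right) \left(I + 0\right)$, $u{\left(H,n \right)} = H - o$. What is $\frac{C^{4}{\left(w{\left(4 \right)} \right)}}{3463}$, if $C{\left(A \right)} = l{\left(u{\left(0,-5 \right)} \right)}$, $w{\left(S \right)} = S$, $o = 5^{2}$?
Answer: $\frac{72555348321}{3463} \approx 2.0952 \cdot 10^{7}$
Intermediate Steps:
$o = 25$
$u{\left(H,n \right)} = -25 + H$ ($u{\left(H,n \right)} = H - 25 = -25 + H$)
$l{\left(I \right)} = 6 - I \left(4 + I\right)$ ($l{\left(I \right)} = 6 - \left(I + 4\right) \left(I + 0\right) = 6 - \left(4 + I\right) I = 6 - I \left(4 + I\right)$)
$C{\left(A \right)} = -519$ ($C{\left(A \right)} = 6 - \left(-25 + 0\right)^{2} - 4 \left(-25 + 0\right) = 6 - \left(-25\right)^{2} - -100 = 6 - 625 + 100 = -519$)
$\frac{C^{4}{\left(w{\left(4 \right)} \right)}}{3463} = \frac{\left(-519\right)^{4}}{3463} = 72555348321 \cdot \frac{1}{3463} = \frac{72555348321}{3463}$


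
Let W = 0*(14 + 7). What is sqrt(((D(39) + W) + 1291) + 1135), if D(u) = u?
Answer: sqrt(2465) ≈ 49.649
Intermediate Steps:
W = 0 (W = 0*21 = 0)
sqrt(((D(39) + W) + 1291) + 1135) = sqrt(((39 + 0) + 1291) + 1135) = sqrt((39 + 1291) + 1135) = sqrt(1330 + 1135) = sqrt(2465)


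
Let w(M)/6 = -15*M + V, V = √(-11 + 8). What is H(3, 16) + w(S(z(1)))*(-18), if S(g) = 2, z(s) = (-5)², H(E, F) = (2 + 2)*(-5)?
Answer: 3220 - 108*I*√3 ≈ 3220.0 - 187.06*I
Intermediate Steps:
V = I*√3 (V = √(-3) = I*√3 ≈ 1.732*I)
H(E, F) = -20 (H(E, F) = 4*(-5) = -20)
z(s) = 25
w(M) = -90*M + 6*I*√3 (w(M) = 6*(-15*M + I*√3) = -90*M + 6*I*√3)
H(3, 16) + w(S(z(1)))*(-18) = -20 + (-90*2 + 6*I*√3)*(-18) = -20 + (-180 + 6*I*√3)*(-18) = -20 + (3240 - 108*I*√3) = 3220 - 108*I*√3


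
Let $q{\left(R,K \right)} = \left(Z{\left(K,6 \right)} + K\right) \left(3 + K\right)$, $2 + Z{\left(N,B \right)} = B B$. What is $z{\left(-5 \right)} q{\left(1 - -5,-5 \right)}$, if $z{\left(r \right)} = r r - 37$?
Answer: $696$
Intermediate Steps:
$Z{\left(N,B \right)} = -2 + B^{2}$ ($Z{\left(N,B \right)} = -2 + B B = -2 + B^{2}$)
$z{\left(r \right)} = -37 + r^{2}$ ($z{\left(r \right)} = r^{2} - 37 = -37 + r^{2}$)
$q{\left(R,K \right)} = \left(3 + K\right) \left(34 + K\right)$ ($q{\left(R,K \right)} = \left(\left(-2 + 6^{2}\right) + K\right) \left(3 + K\right) = \left(\left(-2 + 36\right) + K\right) \left(3 + K\right) = \left(34 + K\right) \left(3 + K\right) = \left(3 + K\right) \left(34 + K\right)$)
$z{\left(-5 \right)} q{\left(1 - -5,-5 \right)} = \left(-37 + \left(-5\right)^{2}\right) \left(102 + \left(-5\right)^{2} + 37 \left(-5\right)\right) = \left(-37 + 25\right) \left(102 + 25 - 185\right) = \left(-12\right) \left(-58\right) = 696$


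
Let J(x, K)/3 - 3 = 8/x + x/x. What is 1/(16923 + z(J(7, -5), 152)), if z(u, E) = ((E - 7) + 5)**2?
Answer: 1/39423 ≈ 2.5366e-5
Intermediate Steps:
J(x, K) = 12 + 24/x (J(x, K) = 9 + 3*(8/x + x/x) = 9 + 3*(8/x + 1) = 9 + 3*(1 + 8/x) = 9 + (3 + 24/x) = 12 + 24/x)
z(u, E) = (-2 + E)**2 (z(u, E) = ((-7 + E) + 5)**2 = (-2 + E)**2)
1/(16923 + z(J(7, -5), 152)) = 1/(16923 + (-2 + 152)**2) = 1/(16923 + 150**2) = 1/(16923 + 22500) = 1/39423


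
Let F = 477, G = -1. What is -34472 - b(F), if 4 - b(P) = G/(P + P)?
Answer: -32890105/954 ≈ -34476.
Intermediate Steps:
b(P) = 4 + 1/(2*P) (b(P) = 4 - (-1)/(P + P) = 4 - (-1)/(2*P) = 4 + 1/(2*P))
-34472 - b(F) = -34472 - (4 + (1/2)/477) = -34472 - (4 + (1/2)*(1/477)) = -34472 - (4 + 1/954) = -34472 - 1*3817/954 = -34472 - 3817/954 = -32890105/954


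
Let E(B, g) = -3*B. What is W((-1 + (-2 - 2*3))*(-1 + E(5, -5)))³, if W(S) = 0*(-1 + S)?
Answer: 0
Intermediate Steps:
W(S) = 0
W((-1 + (-2 - 2*3))*(-1 + E(5, -5)))³ = 0³ = 0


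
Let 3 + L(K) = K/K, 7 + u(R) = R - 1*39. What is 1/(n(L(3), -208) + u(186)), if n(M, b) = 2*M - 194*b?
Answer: 1/40488 ≈ 2.4699e-5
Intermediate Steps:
u(R) = -46 + R (u(R) = -7 + (R - 1*39) = -7 + (R - 39) = -7 + (-39 + R) = -46 + R)
L(K) = -2 (L(K) = -3 + K/K = -3 + 1 = -2)
n(M, b) = -194*b + 2*M
1/(n(L(3), -208) + u(186)) = 1/((-194*(-208) + 2*(-2)) + (-46 + 186)) = 1/((40352 - 4) + 140) = 1/(40348 + 140) = 1/40488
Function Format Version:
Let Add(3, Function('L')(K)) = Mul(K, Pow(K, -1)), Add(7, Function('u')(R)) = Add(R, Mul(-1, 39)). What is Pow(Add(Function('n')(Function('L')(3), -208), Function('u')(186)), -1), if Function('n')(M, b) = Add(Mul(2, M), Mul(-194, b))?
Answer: Rational(1, 40488) ≈ 2.4699e-5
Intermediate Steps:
Function('u')(R) = Add(-46, R) (Function('u')(R) = Add(-7, Add(R, Mul(-1, 39))) = Add(-7, Add(R, -39)) = Add(-7, Add(-39, R)) = Add(-46, R))
Function('L')(K) = -2 (Function('L')(K) = Add(-3, Mul(K, Pow(K, -1))) = Add(-3, 1) = -2)
Function('n')(M, b) = Add(Mul(-194, b), Mul(2, M))
Pow(Add(Function('n')(Function('L')(3), -208), Function('u')(186)), -1) = Pow(Add(Add(Mul(-194, -208), Mul(2, -2)), Add(-46, 186)), -1) = Pow(Add(Add(40352, -4), 140), -1) = Pow(Add(40348, 140), -1) = Pow(40488, -1) = Rational(1, 40488)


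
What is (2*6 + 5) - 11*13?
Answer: -126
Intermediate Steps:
(2*6 + 5) - 11*13 = (12 + 5) - 143 = 17 - 143 = -126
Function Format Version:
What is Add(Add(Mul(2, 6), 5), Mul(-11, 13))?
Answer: -126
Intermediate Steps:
Add(Add(Mul(2, 6), 5), Mul(-11, 13)) = Add(Add(12, 5), -143) = Add(17, -143) = -126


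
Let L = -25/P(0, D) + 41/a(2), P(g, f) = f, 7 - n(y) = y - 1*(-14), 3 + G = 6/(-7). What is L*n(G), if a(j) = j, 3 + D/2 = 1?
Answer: -1177/14 ≈ -84.071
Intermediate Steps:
D = -4 (D = -6 + 2*1 = -6 + 2 = -4)
G = -27/7 (G = -3 + 6/(-7) = -3 + 6*(-⅐) = -3 - 6/7 = -27/7 ≈ -3.8571)
n(y) = -7 - y (n(y) = 7 - (y - 1*(-14)) = 7 - (y + 14) = 7 - (14 + y) = 7 + (-14 - y) = -7 - y)
L = 107/4 (L = -25/(-4) + 41/2 = -25*(-¼) + 41*(½) = 25/4 + 41/2 = 107/4 ≈ 26.750)
L*n(G) = 107*(-7 - 1*(-27/7))/4 = 107*(-7 + 27/7)/4 = (107/4)*(-22/7) = -1177/14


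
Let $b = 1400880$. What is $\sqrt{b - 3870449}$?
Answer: $i \sqrt{2469569} \approx 1571.5 i$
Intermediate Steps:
$\sqrt{b - 3870449} = \sqrt{1400880 - 3870449} = \sqrt{-2469569} = i \sqrt{2469569}$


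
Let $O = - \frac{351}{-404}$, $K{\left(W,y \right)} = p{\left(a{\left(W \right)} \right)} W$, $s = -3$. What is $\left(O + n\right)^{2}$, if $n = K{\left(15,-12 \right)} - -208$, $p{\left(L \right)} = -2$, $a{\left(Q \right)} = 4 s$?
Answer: $\frac{5221941169}{163216} \approx 31994.0$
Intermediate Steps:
$a{\left(Q \right)} = -12$ ($a{\left(Q \right)} = 4 \left(-3\right) = -12$)
$K{\left(W,y \right)} = - 2 W$
$O = \frac{351}{404}$ ($O = \left(-351\right) \left(- \frac{1}{404}\right) = \frac{351}{404} \approx 0.86881$)
$n = 178$ ($n = \left(-2\right) 15 - -208 = -30 + 208 = 178$)
$\left(O + n\right)^{2} = \left(\frac{351}{404} + 178\right)^{2} = \left(\frac{72263}{404}\right)^{2} = \frac{5221941169}{163216}$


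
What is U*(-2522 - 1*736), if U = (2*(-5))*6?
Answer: 195480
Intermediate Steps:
U = -60 (U = -10*6 = -60)
U*(-2522 - 1*736) = -60*(-2522 - 1*736) = -60*(-2522 - 736) = -60*(-3258) = 195480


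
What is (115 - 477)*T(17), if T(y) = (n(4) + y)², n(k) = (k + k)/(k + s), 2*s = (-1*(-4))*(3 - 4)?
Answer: -159642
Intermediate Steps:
s = -2 (s = ((-1*(-4))*(3 - 4))/2 = (4*(-1))/2 = (½)*(-4) = -2)
n(k) = 2*k/(-2 + k) (n(k) = (k + k)/(k - 2) = (2*k)/(-2 + k) = 2*k/(-2 + k))
T(y) = (4 + y)² (T(y) = (2*4/(-2 + 4) + y)² = (2*4/2 + y)² = (2*4*(½) + y)² = (4 + y)²)
(115 - 477)*T(17) = (115 - 477)*(4 + 17)² = -362*21² = -362*441 = -159642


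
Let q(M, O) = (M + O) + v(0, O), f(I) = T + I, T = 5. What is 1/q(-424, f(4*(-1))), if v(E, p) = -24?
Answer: -1/447 ≈ -0.0022371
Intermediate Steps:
f(I) = 5 + I
q(M, O) = -24 + M + O (q(M, O) = (M + O) - 24 = -24 + M + O)
1/q(-424, f(4*(-1))) = 1/(-24 - 424 + (5 + 4*(-1))) = 1/(-24 - 424 + (5 - 4)) = 1/(-24 - 424 + 1) = 1/(-447) = -1/447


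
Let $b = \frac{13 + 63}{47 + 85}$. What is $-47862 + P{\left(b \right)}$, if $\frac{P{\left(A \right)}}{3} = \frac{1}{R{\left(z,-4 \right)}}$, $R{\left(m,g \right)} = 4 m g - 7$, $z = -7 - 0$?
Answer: $- \frac{1675169}{35} \approx -47862.0$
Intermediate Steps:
$z = -7$ ($z = -7 + 0 = -7$)
$R{\left(m,g \right)} = -7 + 4 g m$ ($R{\left(m,g \right)} = 4 g m - 7 = -7 + 4 g m$)
$b = \frac{19}{33}$ ($b = \frac{76}{132} = 76 \cdot \frac{1}{132} = \frac{19}{33} \approx 0.57576$)
$P{\left(A \right)} = \frac{1}{35}$ ($P{\left(A \right)} = \frac{3}{-7 + 4 \left(-4\right) \left(-7\right)} = \frac{3}{-7 + 112} = \frac{3}{105} = 3 \cdot \frac{1}{105} = \frac{1}{35}$)
$-47862 + P{\left(b \right)} = -47862 + \frac{1}{35} = - \frac{1675169}{35}$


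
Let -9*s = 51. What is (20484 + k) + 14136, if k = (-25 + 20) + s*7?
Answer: 103726/3 ≈ 34575.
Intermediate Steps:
s = -17/3 (s = -1/9*51 = -17/3 ≈ -5.6667)
k = -134/3 (k = (-25 + 20) - 17/3*7 = -5 - 119/3 = -134/3 ≈ -44.667)
(20484 + k) + 14136 = (20484 - 134/3) + 14136 = 61318/3 + 14136 = 103726/3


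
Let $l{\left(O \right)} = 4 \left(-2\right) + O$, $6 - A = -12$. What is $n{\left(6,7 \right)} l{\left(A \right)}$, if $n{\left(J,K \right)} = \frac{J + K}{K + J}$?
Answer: $10$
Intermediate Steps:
$A = 18$ ($A = 6 - -12 = 6 + 12 = 18$)
$n{\left(J,K \right)} = 1$ ($n{\left(J,K \right)} = \frac{J + K}{J + K} = 1$)
$l{\left(O \right)} = -8 + O$
$n{\left(6,7 \right)} l{\left(A \right)} = 1 \left(-8 + 18\right) = 1 \cdot 10 = 10$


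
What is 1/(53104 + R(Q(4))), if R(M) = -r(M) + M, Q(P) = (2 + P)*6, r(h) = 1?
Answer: 1/53139 ≈ 1.8819e-5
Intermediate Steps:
Q(P) = 12 + 6*P
R(M) = -1 + M (R(M) = -1*1 + M = -1 + M)
1/(53104 + R(Q(4))) = 1/(53104 + (-1 + (12 + 6*4))) = 1/(53104 + (-1 + (12 + 24))) = 1/(53104 + (-1 + 36)) = 1/(53104 + 35) = 1/53139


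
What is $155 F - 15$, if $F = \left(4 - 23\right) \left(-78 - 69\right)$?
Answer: $432900$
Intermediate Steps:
$F = 2793$ ($F = \left(-19\right) \left(-147\right) = 2793$)
$155 F - 15 = 155 \cdot 2793 - 15 = 432915 - 15 = 432900$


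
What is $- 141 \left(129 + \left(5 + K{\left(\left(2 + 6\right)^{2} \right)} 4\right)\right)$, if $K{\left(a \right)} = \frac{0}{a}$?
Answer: $-18894$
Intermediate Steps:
$K{\left(a \right)} = 0$
$- 141 \left(129 + \left(5 + K{\left(\left(2 + 6\right)^{2} \right)} 4\right)\right) = - 141 \left(129 + \left(5 + 0 \cdot 4\right)\right) = - 141 \left(129 + \left(5 + 0\right)\right) = - 141 \left(129 + 5\right) = \left(-141\right) 134 = -18894$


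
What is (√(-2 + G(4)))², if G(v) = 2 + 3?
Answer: 3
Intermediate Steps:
G(v) = 5
(√(-2 + G(4)))² = (√(-2 + 5))² = (√3)² = 3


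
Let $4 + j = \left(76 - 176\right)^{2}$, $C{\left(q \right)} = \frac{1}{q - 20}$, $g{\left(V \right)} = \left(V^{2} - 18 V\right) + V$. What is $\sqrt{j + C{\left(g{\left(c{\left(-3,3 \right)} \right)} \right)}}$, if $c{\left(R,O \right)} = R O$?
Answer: $\frac{\sqrt{457777030}}{214} \approx 99.98$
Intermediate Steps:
$c{\left(R,O \right)} = O R$
$g{\left(V \right)} = V^{2} - 17 V$
$C{\left(q \right)} = \frac{1}{-20 + q}$
$j = 9996$ ($j = -4 + \left(76 - 176\right)^{2} = -4 + \left(-100\right)^{2} = -4 + 10000 = 9996$)
$\sqrt{j + C{\left(g{\left(c{\left(-3,3 \right)} \right)} \right)}} = \sqrt{9996 + \frac{1}{-20 + 3 \left(-3\right) \left(-17 + 3 \left(-3\right)\right)}} = \sqrt{9996 + \frac{1}{-20 - 9 \left(-17 - 9\right)}} = \sqrt{9996 + \frac{1}{-20 - -234}} = \sqrt{9996 + \frac{1}{-20 + 234}} = \sqrt{9996 + \frac{1}{214}} = \sqrt{\frac{2139145}{214}} = \frac{\sqrt{457777030}}{214}$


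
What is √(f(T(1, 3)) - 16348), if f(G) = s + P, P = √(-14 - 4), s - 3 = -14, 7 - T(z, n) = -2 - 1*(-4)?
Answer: √(-16359 + 3*I*√2) ≈ 0.0166 + 127.9*I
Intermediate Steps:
T(z, n) = 5 (T(z, n) = 7 - (-2 - 1*(-4)) = 7 - (-2 + 4) = 7 - 1*2 = 7 - 2 = 5)
s = -11 (s = 3 - 14 = -11)
P = 3*I*√2 (P = √(-18) = 3*I*√2 ≈ 4.2426*I)
f(G) = -11 + 3*I*√2
√(f(T(1, 3)) - 16348) = √((-11 + 3*I*√2) - 16348) = √(-16359 + 3*I*√2)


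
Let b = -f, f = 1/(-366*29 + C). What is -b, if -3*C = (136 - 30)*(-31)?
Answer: -3/28556 ≈ -0.00010506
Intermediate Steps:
C = 3286/3 (C = -(136 - 30)*(-31)/3 = -106*(-31)/3 = -⅓*(-3286) = 3286/3 ≈ 1095.3)
f = -3/28556 (f = 1/(-366*29 + 3286/3) = 1/(-10614 + 3286/3) = 1/(-28556/3) = -3/28556 ≈ -0.00010506)
b = 3/28556 (b = -1*(-3/28556) = 3/28556 ≈ 0.00010506)
-b = -1*3/28556 = -3/28556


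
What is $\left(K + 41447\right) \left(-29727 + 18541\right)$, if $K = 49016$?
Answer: $-1011919118$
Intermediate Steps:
$\left(K + 41447\right) \left(-29727 + 18541\right) = \left(49016 + 41447\right) \left(-29727 + 18541\right) = 90463 \left(-11186\right) = -1011919118$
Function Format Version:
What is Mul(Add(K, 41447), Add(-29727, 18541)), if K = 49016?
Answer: -1011919118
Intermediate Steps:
Mul(Add(K, 41447), Add(-29727, 18541)) = Mul(Add(49016, 41447), Add(-29727, 18541)) = Mul(90463, -11186) = -1011919118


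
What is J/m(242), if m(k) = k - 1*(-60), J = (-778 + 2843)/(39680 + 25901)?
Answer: 2065/19805462 ≈ 0.00010426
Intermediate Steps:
J = 2065/65581 ≈ 0.031488
m(k) = 60 + k (m(k) = k + 60 = 60 + k)
J/m(242) = 2065/(65581*(60 + 242)) = (2065/65581)/302 = (2065/65581)*(1/302) = 2065/19805462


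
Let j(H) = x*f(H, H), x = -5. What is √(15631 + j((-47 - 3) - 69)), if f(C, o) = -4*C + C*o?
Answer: I*√57554 ≈ 239.9*I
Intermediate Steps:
j(H) = -5*H*(-4 + H)
√(15631 + j((-47 - 3) - 69)) = √(15631 + 5*((-47 - 3) - 69)*(4 - ((-47 - 3) - 69))) = √(15631 + 5*(-50 - 69)*(4 - (-50 - 69))) = √(15631 + 5*(-119)*(4 - 1*(-119))) = √(15631 + 5*(-119)*(4 + 119)) = √(15631 + 5*(-119)*123) = √(15631 - 73185) = √(-57554) = I*√57554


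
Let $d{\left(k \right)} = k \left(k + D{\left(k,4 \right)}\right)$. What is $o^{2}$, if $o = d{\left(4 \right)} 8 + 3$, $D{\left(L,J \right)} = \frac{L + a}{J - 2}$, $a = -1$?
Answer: $32041$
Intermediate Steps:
$D{\left(L,J \right)} = \frac{-1 + L}{-2 + J}$ ($D{\left(L,J \right)} = \frac{L - 1}{J - 2} = \frac{-1 + L}{-2 + J}$)
$d{\left(k \right)} = k \left(- \frac{1}{2} + \frac{3 k}{2}\right)$ ($d{\left(k \right)} = k \left(k + \frac{-1 + k}{-2 + 4}\right) = k \left(k + \frac{-1 + k}{2}\right) = k \left(k + \left(- \frac{1}{2} + \frac{k}{2}\right)\right) = k \left(- \frac{1}{2} + \frac{3 k}{2}\right)$)
$o = 179$ ($o = \frac{1}{2} \cdot 4 \left(-1 + 3 \cdot 4\right) 8 + 3 = \frac{1}{2} \cdot 4 \left(-1 + 12\right) 8 + 3 = \frac{1}{2} \cdot 4 \cdot 11 \cdot 8 + 3 = 22 \cdot 8 + 3 = 176 + 3 = 179$)
$o^{2} = 179^{2} = 32041$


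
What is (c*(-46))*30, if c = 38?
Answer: -52440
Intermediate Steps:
(c*(-46))*30 = (38*(-46))*30 = -1748*30 = -52440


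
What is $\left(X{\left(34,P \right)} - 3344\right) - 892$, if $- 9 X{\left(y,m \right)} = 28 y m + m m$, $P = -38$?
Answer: $- \frac{3392}{9} \approx -376.89$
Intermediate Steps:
$X{\left(y,m \right)} = - \frac{m^{2}}{9} - \frac{28 m y}{9}$ ($X{\left(y,m \right)} = - \frac{28 y m + m m}{9} = - \frac{28 m y + m^{2}}{9} = - \frac{m^{2} + 28 m y}{9} = - \frac{m^{2}}{9} - \frac{28 m y}{9}$)
$\left(X{\left(34,P \right)} - 3344\right) - 892 = \left(\left(- \frac{1}{9}\right) \left(-38\right) \left(-38 + 28 \cdot 34\right) - 3344\right) - 892 = \left(\left(- \frac{1}{9}\right) \left(-38\right) \left(-38 + 952\right) - 3344\right) - 892 = \left(\left(- \frac{1}{9}\right) \left(-38\right) 914 - 3344\right) - 892 = \left(\frac{34732}{9} - 3344\right) - 892 = \frac{4636}{9} - 892 = - \frac{3392}{9}$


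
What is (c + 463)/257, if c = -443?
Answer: 20/257 ≈ 0.077821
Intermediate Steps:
(c + 463)/257 = (-443 + 463)/257 = 20*(1/257) = 20/257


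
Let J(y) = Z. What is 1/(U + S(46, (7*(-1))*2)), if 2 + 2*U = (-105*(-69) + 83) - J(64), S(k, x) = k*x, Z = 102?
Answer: 1/2968 ≈ 0.00033693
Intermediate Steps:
J(y) = 102
U = 3612 (U = -1 + ((-105*(-69) + 83) - 1*102)/2 = -1 + ((7245 + 83) - 102)/2 = -1 + (7328 - 102)/2 = -1 + (½)*7226 = -1 + 3613 = 3612)
1/(U + S(46, (7*(-1))*2)) = 1/(3612 + 46*((7*(-1))*2)) = 1/(3612 + 46*(-7*2)) = 1/(3612 + 46*(-14)) = 1/(3612 - 644) = 1/2968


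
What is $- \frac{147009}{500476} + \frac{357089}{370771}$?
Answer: $\frac{124207800425}{185561986996} \approx 0.66936$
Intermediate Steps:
$- \frac{147009}{500476} + \frac{357089}{370771} = \frac{124207800425}{185561986996}$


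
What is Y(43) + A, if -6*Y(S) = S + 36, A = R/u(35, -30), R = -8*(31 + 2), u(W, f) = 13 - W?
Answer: -7/6 ≈ -1.1667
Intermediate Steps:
R = -264 (R = -8*33 = -264)
A = 12 (A = -264/(13 - 1*35) = -264/(13 - 35) = -264/(-22) = -264*(-1/22) = 12)
Y(S) = -6 - S/6 (Y(S) = -(S + 36)/6 = -(36 + S)/6 = -6 - S/6)
Y(43) + A = (-6 - 1/6*43) + 12 = (-6 - 43/6) + 12 = -79/6 + 12 = -7/6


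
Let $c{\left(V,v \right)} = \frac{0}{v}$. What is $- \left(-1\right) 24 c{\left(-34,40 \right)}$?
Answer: $0$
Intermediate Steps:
$c{\left(V,v \right)} = 0$
$- \left(-1\right) 24 c{\left(-34,40 \right)} = - \left(-1\right) 24 \cdot 0 = \left(-1\right) \left(-24\right) 0 = 24 \cdot 0 = 0$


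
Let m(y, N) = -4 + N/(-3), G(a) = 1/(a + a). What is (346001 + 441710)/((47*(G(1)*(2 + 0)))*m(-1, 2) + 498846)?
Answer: 2363133/1495880 ≈ 1.5798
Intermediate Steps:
G(a) = 1/(2*a)
m(y, N) = -4 - N/3 (m(y, N) = -4 + N*(-⅓) = -4 - N/3)
(346001 + 441710)/((47*(G(1)*(2 + 0)))*m(-1, 2) + 498846) = (346001 + 441710)/((47*(((½)/1)*(2 + 0)))*(-4 - ⅓*2) + 498846) = 787711/((47*(((½)*1)*2))*(-4 - ⅔) + 498846) = 787711/((47*((½)*2))*(-14/3) + 498846) = 787711/((47*1)*(-14/3) + 498846) = 787711/(47*(-14/3) + 498846) = 787711/(-658/3 + 498846) = 787711/(1495880/3) = 787711*(3/1495880) = 2363133/1495880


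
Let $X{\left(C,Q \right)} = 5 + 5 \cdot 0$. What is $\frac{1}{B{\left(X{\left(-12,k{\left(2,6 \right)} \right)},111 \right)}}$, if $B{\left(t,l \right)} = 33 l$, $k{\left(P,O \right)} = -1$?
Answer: $\frac{1}{3663} \approx 0.000273$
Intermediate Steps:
$X{\left(C,Q \right)} = 5$ ($X{\left(C,Q \right)} = 5 + 0 = 5$)
$\frac{1}{B{\left(X{\left(-12,k{\left(2,6 \right)} \right)},111 \right)}} = \frac{1}{33 \cdot 111} = \frac{1}{3663}$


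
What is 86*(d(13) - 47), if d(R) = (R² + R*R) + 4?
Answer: 25370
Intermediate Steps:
d(R) = 4 + 2*R² (d(R) = (R² + R²) + 4 = 2*R² + 4 = 4 + 2*R²)
86*(d(13) - 47) = 86*((4 + 2*13²) - 47) = 86*((4 + 2*169) - 47) = 86*((4 + 338) - 47) = 86*(342 - 47) = 86*295 = 25370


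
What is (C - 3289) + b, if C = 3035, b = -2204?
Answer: -2458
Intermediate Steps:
(C - 3289) + b = (3035 - 3289) - 2204 = -254 - 2204 = -2458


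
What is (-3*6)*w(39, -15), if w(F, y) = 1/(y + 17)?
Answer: -9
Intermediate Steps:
w(F, y) = 1/(17 + y)
(-3*6)*w(39, -15) = (-3*6)/(17 - 15) = -18/2 = -18*½ = -9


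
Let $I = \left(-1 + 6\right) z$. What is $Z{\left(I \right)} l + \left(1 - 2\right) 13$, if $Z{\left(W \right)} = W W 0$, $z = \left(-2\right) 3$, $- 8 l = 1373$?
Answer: $-13$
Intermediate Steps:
$l = - \frac{1373}{8}$ ($l = \left(- \frac{1}{8}\right) 1373 = - \frac{1373}{8} \approx -171.63$)
$z = -6$
$I = -30$ ($I = \left(-1 + 6\right) \left(-6\right) = 5 \left(-6\right) = -30$)
$Z{\left(W \right)} = 0$ ($Z{\left(W \right)} = W^{2} \cdot 0 = 0$)
$Z{\left(I \right)} l + \left(1 - 2\right) 13 = 0 \left(- \frac{1373}{8}\right) + \left(1 - 2\right) 13 = 0 - 13 = -13$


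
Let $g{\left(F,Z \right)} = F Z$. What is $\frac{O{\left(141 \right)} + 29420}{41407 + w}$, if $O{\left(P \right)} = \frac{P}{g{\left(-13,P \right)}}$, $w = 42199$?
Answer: $\frac{382459}{1086878} \approx 0.35189$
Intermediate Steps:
$O{\left(P \right)} = - \frac{1}{13}$ ($O{\left(P \right)} = \frac{P}{\left(-13\right) P} = P \left(- \frac{1}{13 P}\right) = - \frac{1}{13}$)
$\frac{O{\left(141 \right)} + 29420}{41407 + w} = \frac{- \frac{1}{13} + 29420}{41407 + 42199} = \frac{382459}{13 \cdot 83606} = \frac{382459}{13} \cdot \frac{1}{83606} = \frac{382459}{1086878}$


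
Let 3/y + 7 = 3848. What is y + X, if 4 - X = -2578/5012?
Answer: 43460751/9625546 ≈ 4.5151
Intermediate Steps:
y = 3/3841 (y = 3/(-7 + 3848) = 3/3841 ≈ 0.00078105)
X = 11313/2506 (X = 4 - (-2578)/5012 = 4 - 1*(-1289/2506) = 4 + 1289/2506 = 11313/2506 ≈ 4.5144)
y + X = 3/3841 + 11313/2506 = 43460751/9625546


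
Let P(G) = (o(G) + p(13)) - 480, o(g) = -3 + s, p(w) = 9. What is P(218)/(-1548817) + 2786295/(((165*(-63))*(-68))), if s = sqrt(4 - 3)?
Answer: 6691155671/1697359356 ≈ 3.9421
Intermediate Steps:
s = 1 (s = sqrt(1) = 1)
o(g) = -2 (o(g) = -3 + 1 = -2)
P(G) = -473 (P(G) = (-2 + 9) - 480 = 7 - 480 = -473)
P(218)/(-1548817) + 2786295/(((165*(-63))*(-68))) = -473/(-1548817) + 2786295/(((165*(-63))*(-68))) = -473*(-1/1548817) + 2786295/((-10395*(-68))) = 11/36019 + 2786295/706860 = 11/36019 + 2786295*(1/706860) = 11/36019 + 185753/47124 = 6691155671/1697359356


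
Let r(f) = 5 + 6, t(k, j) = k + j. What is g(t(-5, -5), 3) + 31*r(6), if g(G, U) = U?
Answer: 344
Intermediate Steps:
t(k, j) = j + k
r(f) = 11
g(t(-5, -5), 3) + 31*r(6) = 3 + 31*11 = 3 + 341 = 344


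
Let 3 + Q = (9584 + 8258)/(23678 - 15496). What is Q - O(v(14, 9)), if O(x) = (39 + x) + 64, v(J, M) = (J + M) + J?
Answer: -576092/4091 ≈ -140.82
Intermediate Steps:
v(J, M) = M + 2*J
Q = -3352/4091 (Q = -3 + (9584 + 8258)/(23678 - 15496) = -3 + 17842/8182 = -3 + 17842*(1/8182) = -3 + 8921/4091 = -3352/4091 ≈ -0.81936)
O(x) = 103 + x
Q - O(v(14, 9)) = -3352/4091 - (103 + (9 + 2*14)) = -3352/4091 - (103 + (9 + 28)) = -3352/4091 - (103 + 37) = -3352/4091 - 1*140 = -3352/4091 - 140 = -576092/4091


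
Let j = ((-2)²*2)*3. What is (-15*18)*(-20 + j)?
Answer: -1080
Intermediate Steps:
j = 24 (j = (4*2)*3 = 8*3 = 24)
(-15*18)*(-20 + j) = (-15*18)*(-20 + 24) = -270*4 = -1080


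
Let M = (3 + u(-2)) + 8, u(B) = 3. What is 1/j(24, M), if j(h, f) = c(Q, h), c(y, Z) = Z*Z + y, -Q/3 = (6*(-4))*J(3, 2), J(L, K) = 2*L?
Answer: 1/1008 ≈ 0.00099206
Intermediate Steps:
M = 14 (M = (3 + 3) + 8 = 6 + 8 = 14)
Q = 432 (Q = -3*6*(-4)*2*3 = -(-72)*6 = -3*(-144) = 432)
c(y, Z) = y + Z**2 (c(y, Z) = Z**2 + y = y + Z**2)
j(h, f) = 432 + h**2
1/j(24, M) = 1/(432 + 24**2) = 1/(432 + 576) = 1/1008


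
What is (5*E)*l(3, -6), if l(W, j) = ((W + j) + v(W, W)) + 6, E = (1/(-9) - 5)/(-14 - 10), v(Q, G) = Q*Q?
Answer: 115/9 ≈ 12.778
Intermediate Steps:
v(Q, G) = Q**2
E = 23/108 (E = (-1/9 - 5)/(-24) = -46/9*(-1/24) = 23/108 ≈ 0.21296)
l(W, j) = 6 + W + j + W**2 (l(W, j) = ((W + j) + W**2) + 6 = (W + j + W**2) + 6 = 6 + W + j + W**2)
(5*E)*l(3, -6) = (5*(23/108))*(6 + 3 - 6 + 3**2) = 115*(6 + 3 - 6 + 9)/108 = (115/108)*12 = 115/9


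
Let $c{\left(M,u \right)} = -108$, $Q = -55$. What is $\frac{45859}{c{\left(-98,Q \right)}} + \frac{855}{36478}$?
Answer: $- \frac{836376131}{1969812} \approx -424.6$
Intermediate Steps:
$\frac{45859}{c{\left(-98,Q \right)}} + \frac{855}{36478} = \frac{45859}{-108} + \frac{855}{36478} = 45859 \left(- \frac{1}{108}\right) + 855 \cdot \frac{1}{36478} = - \frac{45859}{108} + \frac{855}{36478} = - \frac{836376131}{1969812}$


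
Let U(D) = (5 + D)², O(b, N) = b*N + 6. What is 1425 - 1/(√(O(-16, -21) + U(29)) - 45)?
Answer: 751020/527 + √1498/527 ≈ 1425.2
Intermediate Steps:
O(b, N) = 6 + N*b (O(b, N) = N*b + 6 = 6 + N*b)
1425 - 1/(√(O(-16, -21) + U(29)) - 45) = 1425 - 1/(√((6 - 21*(-16)) + (5 + 29)²) - 45) = 1425 - 1/(√((6 + 336) + 34²) - 45) = 1425 - 1/(√(342 + 1156) - 45) = 1425 - 1/(√1498 - 45) = 1425 - 1/(-45 + √1498)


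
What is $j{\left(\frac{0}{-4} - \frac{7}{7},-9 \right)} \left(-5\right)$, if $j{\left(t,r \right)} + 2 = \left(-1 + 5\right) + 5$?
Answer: $-35$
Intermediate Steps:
$j{\left(t,r \right)} = 7$ ($j{\left(t,r \right)} = -2 + \left(\left(-1 + 5\right) + 5\right) = -2 + \left(4 + 5\right) = -2 + 9 = 7$)
$j{\left(\frac{0}{-4} - \frac{7}{7},-9 \right)} \left(-5\right) = 7 \left(-5\right) = -35$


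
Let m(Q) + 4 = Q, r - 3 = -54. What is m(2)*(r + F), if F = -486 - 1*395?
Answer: 1864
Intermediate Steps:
r = -51 (r = 3 - 54 = -51)
m(Q) = -4 + Q
F = -881 (F = -486 - 395 = -881)
m(2)*(r + F) = (-4 + 2)*(-51 - 881) = -2*(-932) = 1864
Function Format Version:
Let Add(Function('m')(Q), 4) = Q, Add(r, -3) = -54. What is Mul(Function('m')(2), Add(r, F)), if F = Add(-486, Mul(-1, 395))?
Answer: 1864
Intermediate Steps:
r = -51 (r = Add(3, -54) = -51)
Function('m')(Q) = Add(-4, Q)
F = -881 (F = Add(-486, -395) = -881)
Mul(Function('m')(2), Add(r, F)) = Mul(Add(-4, 2), Add(-51, -881)) = Mul(-2, -932) = 1864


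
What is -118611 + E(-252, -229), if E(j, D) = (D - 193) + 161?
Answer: -118872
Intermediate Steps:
E(j, D) = -32 + D (E(j, D) = (-193 + D) + 161 = -32 + D)
-118611 + E(-252, -229) = -118611 + (-32 - 229) = -118611 - 261 = -118872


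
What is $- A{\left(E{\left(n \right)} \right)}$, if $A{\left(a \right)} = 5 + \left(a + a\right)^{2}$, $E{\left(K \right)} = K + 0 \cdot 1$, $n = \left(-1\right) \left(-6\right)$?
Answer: $-149$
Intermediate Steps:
$n = 6$
$E{\left(K \right)} = K$ ($E{\left(K \right)} = K + 0 = K$)
$A{\left(a \right)} = 5 + 4 a^{2}$ ($A{\left(a \right)} = 5 + \left(2 a\right)^{2} = 5 + 4 a^{2}$)
$- A{\left(E{\left(n \right)} \right)} = - (5 + 4 \cdot 6^{2}) = - (5 + 4 \cdot 36) = - (5 + 144) = \left(-1\right) 149 = -149$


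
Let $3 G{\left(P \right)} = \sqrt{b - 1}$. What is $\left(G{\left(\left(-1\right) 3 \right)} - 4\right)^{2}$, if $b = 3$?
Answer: $\frac{\left(12 - \sqrt{2}\right)^{2}}{9} \approx 12.451$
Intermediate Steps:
$G{\left(P \right)} = \frac{\sqrt{2}}{3}$ ($G{\left(P \right)} = \frac{\sqrt{3 - 1}}{3} = \frac{\sqrt{2}}{3}$)
$\left(G{\left(\left(-1\right) 3 \right)} - 4\right)^{2} = \left(\frac{\sqrt{2}}{3} - 4\right)^{2} = \left(-4 + \frac{\sqrt{2}}{3}\right)^{2}$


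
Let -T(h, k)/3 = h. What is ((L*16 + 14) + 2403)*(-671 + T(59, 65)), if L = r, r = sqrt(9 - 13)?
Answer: -2049616 - 27136*I ≈ -2.0496e+6 - 27136.0*I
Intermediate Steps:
T(h, k) = -3*h
r = 2*I (r = sqrt(-4) = 2*I ≈ 2.0*I)
L = 2*I ≈ 2.0*I
((L*16 + 14) + 2403)*(-671 + T(59, 65)) = (((2*I)*16 + 14) + 2403)*(-671 - 3*59) = ((32*I + 14) + 2403)*(-671 - 177) = ((14 + 32*I) + 2403)*(-848) = (2417 + 32*I)*(-848) = -2049616 - 27136*I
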